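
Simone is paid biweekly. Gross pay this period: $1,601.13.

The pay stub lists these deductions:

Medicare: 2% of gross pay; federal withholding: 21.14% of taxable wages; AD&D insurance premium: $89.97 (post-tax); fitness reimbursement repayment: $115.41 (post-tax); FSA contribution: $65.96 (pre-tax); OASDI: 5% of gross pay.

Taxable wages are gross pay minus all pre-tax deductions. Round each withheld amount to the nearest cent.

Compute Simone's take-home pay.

$893.18

FSA contribution: $65.96
Taxable wages = $1,601.13 − $65.96 = $1,535.17
Federal withholding: $1,535.17 × 0.2114 = $324.53
OASDI: $1,601.13 × 0.05 = $80.06
Medicare: $1,601.13 × 0.02 = $32.02
AD&D insurance premium: $89.97
Fitness reimbursement repayment: $115.41
Total deductions = $65.96 + $324.53 + $80.06 + $32.02 + $89.97 + $115.41 = $707.95
Net pay = $1,601.13 − $707.95 = $893.18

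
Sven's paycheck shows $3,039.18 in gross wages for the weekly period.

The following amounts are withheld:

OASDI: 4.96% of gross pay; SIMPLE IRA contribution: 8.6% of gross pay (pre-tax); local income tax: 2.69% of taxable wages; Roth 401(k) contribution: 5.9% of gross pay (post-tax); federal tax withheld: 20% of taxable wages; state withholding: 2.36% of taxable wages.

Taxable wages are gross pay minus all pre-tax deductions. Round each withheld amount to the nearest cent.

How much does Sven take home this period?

SIMPLE IRA contribution: $3,039.18 × 0.086 = $261.37
Taxable wages = $3,039.18 − $261.37 = $2,777.81
State withholding: $2,777.81 × 0.0236 = $65.56
Local income tax: $2,777.81 × 0.0269 = $74.72
Federal tax withheld: $2,777.81 × 0.2 = $555.56
OASDI: $3,039.18 × 0.0496 = $150.74
Roth 401(k) contribution: $3,039.18 × 0.059 = $179.31
Total deductions = $261.37 + $65.56 + $74.72 + $555.56 + $150.74 + $179.31 = $1,287.26
Net pay = $3,039.18 − $1,287.26 = $1,751.92

$1,751.92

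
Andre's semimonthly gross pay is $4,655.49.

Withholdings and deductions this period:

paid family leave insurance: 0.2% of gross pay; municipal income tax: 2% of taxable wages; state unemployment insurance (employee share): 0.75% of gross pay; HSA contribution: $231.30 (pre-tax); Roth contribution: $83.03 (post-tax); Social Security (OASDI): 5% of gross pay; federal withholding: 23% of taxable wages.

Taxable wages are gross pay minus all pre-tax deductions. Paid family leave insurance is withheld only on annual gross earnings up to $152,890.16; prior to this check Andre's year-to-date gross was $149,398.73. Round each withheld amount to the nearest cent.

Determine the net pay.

HSA contribution: $231.30
Taxable wages = $4,655.49 − $231.30 = $4,424.19
Municipal income tax: $4,424.19 × 0.02 = $88.48
Federal withholding: $4,424.19 × 0.23 = $1,017.56
Social Security (OASDI): $4,655.49 × 0.05 = $232.77
Paid family leave insurance: only $152,890.16 − $149,398.73 = $3,491.43 of this check is subject → $3,491.43 × 0.002 = $6.98
State unemployment insurance (employee share): $4,655.49 × 0.0075 = $34.92
Roth contribution: $83.03
Total deductions = $231.30 + $88.48 + $1,017.56 + $232.77 + $6.98 + $34.92 + $83.03 = $1,695.04
Net pay = $4,655.49 − $1,695.04 = $2,960.45

$2,960.45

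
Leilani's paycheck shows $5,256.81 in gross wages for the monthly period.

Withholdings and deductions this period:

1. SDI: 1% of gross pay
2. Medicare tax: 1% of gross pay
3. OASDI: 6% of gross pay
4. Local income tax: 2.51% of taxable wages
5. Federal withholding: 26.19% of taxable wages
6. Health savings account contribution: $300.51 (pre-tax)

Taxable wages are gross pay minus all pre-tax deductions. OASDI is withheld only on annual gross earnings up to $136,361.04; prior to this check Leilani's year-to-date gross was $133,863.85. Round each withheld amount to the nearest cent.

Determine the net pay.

Health savings account contribution: $300.51
Taxable wages = $5,256.81 − $300.51 = $4,956.30
Federal withholding: $4,956.30 × 0.2619 = $1,298.05
Local income tax: $4,956.30 × 0.0251 = $124.40
SDI: $5,256.81 × 0.01 = $52.57
Medicare tax: $5,256.81 × 0.01 = $52.57
OASDI: only $136,361.04 − $133,863.85 = $2,497.19 of this check is subject → $2,497.19 × 0.06 = $149.83
Total deductions = $300.51 + $1,298.05 + $124.40 + $52.57 + $52.57 + $149.83 = $1,977.93
Net pay = $5,256.81 − $1,977.93 = $3,278.88

$3,278.88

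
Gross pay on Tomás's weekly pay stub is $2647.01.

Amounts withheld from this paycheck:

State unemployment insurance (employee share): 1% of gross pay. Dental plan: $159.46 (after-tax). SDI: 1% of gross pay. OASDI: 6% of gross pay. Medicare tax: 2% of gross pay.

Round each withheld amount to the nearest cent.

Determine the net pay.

$2222.85

State unemployment insurance (employee share): $2647.01 × 0.01 = $26.47
Medicare tax: $2647.01 × 0.02 = $52.94
SDI: $2647.01 × 0.01 = $26.47
OASDI: $2647.01 × 0.06 = $158.82
Dental plan: $159.46
Total deductions = $26.47 + $52.94 + $26.47 + $158.82 + $159.46 = $424.16
Net pay = $2647.01 − $424.16 = $2222.85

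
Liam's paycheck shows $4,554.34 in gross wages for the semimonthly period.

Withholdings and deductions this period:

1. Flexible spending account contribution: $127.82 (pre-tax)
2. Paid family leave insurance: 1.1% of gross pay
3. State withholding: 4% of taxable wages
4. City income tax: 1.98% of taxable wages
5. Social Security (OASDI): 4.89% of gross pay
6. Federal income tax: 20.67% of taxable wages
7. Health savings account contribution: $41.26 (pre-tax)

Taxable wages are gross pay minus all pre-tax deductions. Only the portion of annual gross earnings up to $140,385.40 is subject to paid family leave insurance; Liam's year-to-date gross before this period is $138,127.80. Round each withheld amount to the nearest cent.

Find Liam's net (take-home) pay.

Health savings account contribution: $41.26
Flexible spending account contribution: $127.82
Pre-tax total = $41.26 + $127.82 = $169.08
Taxable wages = $4,554.34 − $169.08 = $4,385.26
City income tax: $4,385.26 × 0.0198 = $86.83
Federal income tax: $4,385.26 × 0.2067 = $906.43
State withholding: $4,385.26 × 0.04 = $175.41
Social Security (OASDI): $4,554.34 × 0.0489 = $222.71
Paid family leave insurance: only $140,385.40 − $138,127.80 = $2,257.60 of this check is subject → $2,257.60 × 0.011 = $24.83
Total deductions = $41.26 + $127.82 + $86.83 + $906.43 + $175.41 + $222.71 + $24.83 = $1,585.29
Net pay = $4,554.34 − $1,585.29 = $2,969.05

$2,969.05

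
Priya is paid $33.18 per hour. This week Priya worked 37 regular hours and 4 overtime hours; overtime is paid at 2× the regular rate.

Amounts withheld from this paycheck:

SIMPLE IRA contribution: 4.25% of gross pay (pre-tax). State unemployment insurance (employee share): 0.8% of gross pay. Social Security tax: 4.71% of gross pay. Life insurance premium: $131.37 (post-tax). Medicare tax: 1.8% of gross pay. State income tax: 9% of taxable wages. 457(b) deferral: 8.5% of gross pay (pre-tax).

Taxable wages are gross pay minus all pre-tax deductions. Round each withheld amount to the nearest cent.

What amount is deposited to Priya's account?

Regular pay: 37 × $33.18 = $1227.66
Overtime pay: 4 × $33.18 × 2 = $265.44
Gross pay = $1227.66 + $265.44 = $1493.10
457(b) deferral: $1493.10 × 0.085 = $126.91
SIMPLE IRA contribution: $1493.10 × 0.0425 = $63.46
Pre-tax total = $126.91 + $63.46 = $190.37
Taxable wages = $1493.10 − $190.37 = $1302.73
State income tax: $1302.73 × 0.09 = $117.25
Medicare tax: $1493.10 × 0.018 = $26.88
State unemployment insurance (employee share): $1493.10 × 0.008 = $11.94
Social Security tax: $1493.10 × 0.0471 = $70.33
Life insurance premium: $131.37
Total deductions = $126.91 + $63.46 + $117.25 + $26.88 + $11.94 + $70.33 + $131.37 = $548.14
Net pay = $1493.10 − $548.14 = $944.96

$944.96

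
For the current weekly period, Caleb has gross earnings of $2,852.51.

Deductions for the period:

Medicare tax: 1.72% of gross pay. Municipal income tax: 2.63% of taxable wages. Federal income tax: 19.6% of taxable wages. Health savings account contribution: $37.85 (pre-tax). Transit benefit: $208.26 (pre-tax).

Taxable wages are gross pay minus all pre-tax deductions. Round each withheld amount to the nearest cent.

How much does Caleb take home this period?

Transit benefit: $208.26
Health savings account contribution: $37.85
Pre-tax total = $208.26 + $37.85 = $246.11
Taxable wages = $2,852.51 − $246.11 = $2,606.40
Municipal income tax: $2,606.40 × 0.0263 = $68.55
Federal income tax: $2,606.40 × 0.196 = $510.85
Medicare tax: $2,852.51 × 0.0172 = $49.06
Total deductions = $208.26 + $37.85 + $68.55 + $510.85 + $49.06 = $874.57
Net pay = $2,852.51 − $874.57 = $1,977.94

$1,977.94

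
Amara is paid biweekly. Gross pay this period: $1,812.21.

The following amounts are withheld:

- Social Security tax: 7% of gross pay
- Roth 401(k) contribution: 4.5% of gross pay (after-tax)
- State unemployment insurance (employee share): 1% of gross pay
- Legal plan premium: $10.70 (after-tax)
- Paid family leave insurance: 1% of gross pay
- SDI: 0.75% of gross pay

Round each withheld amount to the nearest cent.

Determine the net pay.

SDI: $1,812.21 × 0.0075 = $13.59
Paid family leave insurance: $1,812.21 × 0.01 = $18.12
State unemployment insurance (employee share): $1,812.21 × 0.01 = $18.12
Social Security tax: $1,812.21 × 0.07 = $126.85
Legal plan premium: $10.70
Roth 401(k) contribution: $1,812.21 × 0.045 = $81.55
Total deductions = $13.59 + $18.12 + $18.12 + $126.85 + $10.70 + $81.55 = $268.93
Net pay = $1,812.21 − $268.93 = $1,543.28

$1,543.28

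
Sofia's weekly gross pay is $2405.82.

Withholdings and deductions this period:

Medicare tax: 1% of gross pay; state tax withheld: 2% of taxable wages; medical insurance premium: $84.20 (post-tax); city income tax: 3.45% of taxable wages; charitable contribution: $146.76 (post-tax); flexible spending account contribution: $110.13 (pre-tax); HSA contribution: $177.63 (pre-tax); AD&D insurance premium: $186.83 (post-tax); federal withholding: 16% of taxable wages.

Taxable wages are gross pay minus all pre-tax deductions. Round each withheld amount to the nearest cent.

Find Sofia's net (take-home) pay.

$1221.89

HSA contribution: $177.63
Flexible spending account contribution: $110.13
Pre-tax total = $177.63 + $110.13 = $287.76
Taxable wages = $2405.82 − $287.76 = $2118.06
Federal withholding: $2118.06 × 0.16 = $338.89
City income tax: $2118.06 × 0.0345 = $73.07
State tax withheld: $2118.06 × 0.02 = $42.36
Medicare tax: $2405.82 × 0.01 = $24.06
Medical insurance premium: $84.20
Charitable contribution: $146.76
AD&D insurance premium: $186.83
Total deductions = $177.63 + $110.13 + $338.89 + $73.07 + $42.36 + $24.06 + $84.20 + $146.76 + $186.83 = $1183.93
Net pay = $2405.82 − $1183.93 = $1221.89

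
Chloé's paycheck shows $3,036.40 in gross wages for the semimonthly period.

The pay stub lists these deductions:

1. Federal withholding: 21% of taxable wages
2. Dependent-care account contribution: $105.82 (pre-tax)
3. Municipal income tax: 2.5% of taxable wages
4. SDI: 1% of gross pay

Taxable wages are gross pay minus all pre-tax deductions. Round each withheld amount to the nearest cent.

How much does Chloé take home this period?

$2,211.54

Dependent-care account contribution: $105.82
Taxable wages = $3,036.40 − $105.82 = $2,930.58
Municipal income tax: $2,930.58 × 0.025 = $73.26
Federal withholding: $2,930.58 × 0.21 = $615.42
SDI: $3,036.40 × 0.01 = $30.36
Total deductions = $105.82 + $73.26 + $615.42 + $30.36 = $824.86
Net pay = $3,036.40 − $824.86 = $2,211.54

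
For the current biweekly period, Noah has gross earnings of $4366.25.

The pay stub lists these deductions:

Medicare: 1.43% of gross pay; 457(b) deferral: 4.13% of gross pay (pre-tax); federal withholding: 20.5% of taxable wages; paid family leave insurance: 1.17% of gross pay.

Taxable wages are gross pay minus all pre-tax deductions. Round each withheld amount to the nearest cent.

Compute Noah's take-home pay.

457(b) deferral: $4366.25 × 0.0413 = $180.33
Taxable wages = $4366.25 − $180.33 = $4185.92
Federal withholding: $4185.92 × 0.205 = $858.11
Paid family leave insurance: $4366.25 × 0.0117 = $51.09
Medicare: $4366.25 × 0.0143 = $62.44
Total deductions = $180.33 + $858.11 + $51.09 + $62.44 = $1151.97
Net pay = $4366.25 − $1151.97 = $3214.28

$3214.28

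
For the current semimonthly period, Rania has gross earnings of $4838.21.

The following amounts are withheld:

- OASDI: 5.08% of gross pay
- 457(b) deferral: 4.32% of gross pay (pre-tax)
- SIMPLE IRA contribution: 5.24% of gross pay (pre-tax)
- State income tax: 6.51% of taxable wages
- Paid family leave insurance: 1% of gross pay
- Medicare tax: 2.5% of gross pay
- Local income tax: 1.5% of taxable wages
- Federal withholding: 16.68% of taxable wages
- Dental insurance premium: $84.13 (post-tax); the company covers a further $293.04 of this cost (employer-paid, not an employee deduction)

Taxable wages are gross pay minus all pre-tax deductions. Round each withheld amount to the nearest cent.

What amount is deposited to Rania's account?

$2796.07

SIMPLE IRA contribution: $4838.21 × 0.0524 = $253.52
457(b) deferral: $4838.21 × 0.0432 = $209.01
Pre-tax total = $253.52 + $209.01 = $462.53
Taxable wages = $4838.21 − $462.53 = $4375.68
State income tax: $4375.68 × 0.0651 = $284.86
Federal withholding: $4375.68 × 0.1668 = $729.86
Local income tax: $4375.68 × 0.015 = $65.64
OASDI: $4838.21 × 0.0508 = $245.78
Paid family leave insurance: $4838.21 × 0.01 = $48.38
Medicare tax: $4838.21 × 0.025 = $120.96
Dental insurance premium: $84.13
(Employer's $293.04 toward dental insurance premium is not withheld from the employee.)
Total deductions = $253.52 + $209.01 + $284.86 + $729.86 + $65.64 + $245.78 + $48.38 + $120.96 + $84.13 = $2042.14
Net pay = $4838.21 − $2042.14 = $2796.07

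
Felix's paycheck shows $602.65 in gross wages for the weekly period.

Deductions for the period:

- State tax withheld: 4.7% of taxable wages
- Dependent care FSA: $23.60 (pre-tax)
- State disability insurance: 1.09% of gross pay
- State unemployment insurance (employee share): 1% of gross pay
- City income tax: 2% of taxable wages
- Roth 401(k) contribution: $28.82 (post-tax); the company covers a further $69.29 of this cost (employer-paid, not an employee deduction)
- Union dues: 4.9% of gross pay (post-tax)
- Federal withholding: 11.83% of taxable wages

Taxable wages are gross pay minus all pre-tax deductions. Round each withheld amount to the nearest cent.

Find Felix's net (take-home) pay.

$400.80

Dependent care FSA: $23.60
Taxable wages = $602.65 − $23.60 = $579.05
City income tax: $579.05 × 0.02 = $11.58
Federal withholding: $579.05 × 0.1183 = $68.50
State tax withheld: $579.05 × 0.047 = $27.22
State disability insurance: $602.65 × 0.0109 = $6.57
State unemployment insurance (employee share): $602.65 × 0.01 = $6.03
Union dues: $602.65 × 0.049 = $29.53
Roth 401(k) contribution: $28.82
(Employer's $69.29 toward Roth 401(k) contribution is not withheld from the employee.)
Total deductions = $23.60 + $11.58 + $68.50 + $27.22 + $6.57 + $6.03 + $29.53 + $28.82 = $201.85
Net pay = $602.65 − $201.85 = $400.80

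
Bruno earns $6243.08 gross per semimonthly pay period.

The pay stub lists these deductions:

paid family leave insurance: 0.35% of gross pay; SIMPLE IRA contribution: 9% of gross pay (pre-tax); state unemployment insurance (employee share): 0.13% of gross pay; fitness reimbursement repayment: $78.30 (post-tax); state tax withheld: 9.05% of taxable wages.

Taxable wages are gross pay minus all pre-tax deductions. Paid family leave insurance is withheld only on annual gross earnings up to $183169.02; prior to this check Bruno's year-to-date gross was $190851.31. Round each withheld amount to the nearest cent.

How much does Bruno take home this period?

$5080.63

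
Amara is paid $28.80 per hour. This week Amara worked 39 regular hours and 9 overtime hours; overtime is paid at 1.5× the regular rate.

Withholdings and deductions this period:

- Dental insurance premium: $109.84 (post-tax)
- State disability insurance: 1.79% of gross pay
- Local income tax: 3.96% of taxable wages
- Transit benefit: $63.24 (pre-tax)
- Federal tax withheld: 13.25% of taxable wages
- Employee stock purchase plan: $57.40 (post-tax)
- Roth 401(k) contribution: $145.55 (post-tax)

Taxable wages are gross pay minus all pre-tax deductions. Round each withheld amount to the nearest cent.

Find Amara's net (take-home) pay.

Regular pay: 39 × $28.80 = $1,123.20
Overtime pay: 9 × $28.80 × 1.5 = $388.80
Gross pay = $1,123.20 + $388.80 = $1,512.00
Transit benefit: $63.24
Taxable wages = $1,512.00 − $63.24 = $1,448.76
Local income tax: $1,448.76 × 0.0396 = $57.37
Federal tax withheld: $1,448.76 × 0.1325 = $191.96
State disability insurance: $1,512.00 × 0.0179 = $27.06
Dental insurance premium: $109.84
Employee stock purchase plan: $57.40
Roth 401(k) contribution: $145.55
Total deductions = $63.24 + $57.37 + $191.96 + $27.06 + $109.84 + $57.40 + $145.55 = $652.42
Net pay = $1,512.00 − $652.42 = $859.58

$859.58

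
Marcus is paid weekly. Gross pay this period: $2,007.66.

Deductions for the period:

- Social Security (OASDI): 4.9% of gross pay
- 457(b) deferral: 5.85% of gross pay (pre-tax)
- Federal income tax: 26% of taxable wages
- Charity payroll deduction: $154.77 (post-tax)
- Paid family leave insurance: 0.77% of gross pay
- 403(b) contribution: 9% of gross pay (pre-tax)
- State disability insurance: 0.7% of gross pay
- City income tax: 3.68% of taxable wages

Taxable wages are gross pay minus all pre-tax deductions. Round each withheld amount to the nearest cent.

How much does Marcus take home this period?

$919.47

457(b) deferral: $2,007.66 × 0.0585 = $117.45
403(b) contribution: $2,007.66 × 0.09 = $180.69
Pre-tax total = $117.45 + $180.69 = $298.14
Taxable wages = $2,007.66 − $298.14 = $1,709.52
City income tax: $1,709.52 × 0.0368 = $62.91
Federal income tax: $1,709.52 × 0.26 = $444.48
Social Security (OASDI): $2,007.66 × 0.049 = $98.38
State disability insurance: $2,007.66 × 0.007 = $14.05
Paid family leave insurance: $2,007.66 × 0.0077 = $15.46
Charity payroll deduction: $154.77
Total deductions = $117.45 + $180.69 + $62.91 + $444.48 + $98.38 + $14.05 + $15.46 + $154.77 = $1,088.19
Net pay = $2,007.66 − $1,088.19 = $919.47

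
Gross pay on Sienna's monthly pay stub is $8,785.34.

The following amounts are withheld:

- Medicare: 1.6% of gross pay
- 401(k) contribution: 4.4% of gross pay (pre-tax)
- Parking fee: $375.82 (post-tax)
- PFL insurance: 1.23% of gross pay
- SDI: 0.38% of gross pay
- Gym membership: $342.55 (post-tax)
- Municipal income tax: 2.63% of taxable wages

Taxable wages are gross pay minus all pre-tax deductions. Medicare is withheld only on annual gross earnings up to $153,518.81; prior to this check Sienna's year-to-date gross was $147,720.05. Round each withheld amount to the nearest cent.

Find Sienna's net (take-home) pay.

$7,225.31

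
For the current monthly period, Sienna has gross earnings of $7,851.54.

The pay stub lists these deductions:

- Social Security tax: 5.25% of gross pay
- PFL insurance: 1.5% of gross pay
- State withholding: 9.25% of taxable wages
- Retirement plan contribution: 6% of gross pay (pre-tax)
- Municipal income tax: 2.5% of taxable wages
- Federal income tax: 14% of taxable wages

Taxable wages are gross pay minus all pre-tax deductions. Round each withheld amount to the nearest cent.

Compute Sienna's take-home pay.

Retirement plan contribution: $7,851.54 × 0.06 = $471.09
Taxable wages = $7,851.54 − $471.09 = $7,380.45
State withholding: $7,380.45 × 0.0925 = $682.69
Federal income tax: $7,380.45 × 0.14 = $1,033.26
Municipal income tax: $7,380.45 × 0.025 = $184.51
Social Security tax: $7,851.54 × 0.0525 = $412.21
PFL insurance: $7,851.54 × 0.015 = $117.77
Total deductions = $471.09 + $682.69 + $1,033.26 + $184.51 + $412.21 + $117.77 = $2,901.53
Net pay = $7,851.54 − $2,901.53 = $4,950.01

$4,950.01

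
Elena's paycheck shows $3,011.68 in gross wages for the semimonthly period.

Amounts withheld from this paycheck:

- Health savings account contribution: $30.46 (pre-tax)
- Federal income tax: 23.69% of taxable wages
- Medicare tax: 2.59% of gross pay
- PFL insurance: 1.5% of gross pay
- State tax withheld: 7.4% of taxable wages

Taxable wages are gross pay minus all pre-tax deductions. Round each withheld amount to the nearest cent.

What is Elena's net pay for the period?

Health savings account contribution: $30.46
Taxable wages = $3,011.68 − $30.46 = $2,981.22
Federal income tax: $2,981.22 × 0.2369 = $706.25
State tax withheld: $2,981.22 × 0.074 = $220.61
Medicare tax: $3,011.68 × 0.0259 = $78.00
PFL insurance: $3,011.68 × 0.015 = $45.18
Total deductions = $30.46 + $706.25 + $220.61 + $78.00 + $45.18 = $1,080.50
Net pay = $3,011.68 − $1,080.50 = $1,931.18

$1,931.18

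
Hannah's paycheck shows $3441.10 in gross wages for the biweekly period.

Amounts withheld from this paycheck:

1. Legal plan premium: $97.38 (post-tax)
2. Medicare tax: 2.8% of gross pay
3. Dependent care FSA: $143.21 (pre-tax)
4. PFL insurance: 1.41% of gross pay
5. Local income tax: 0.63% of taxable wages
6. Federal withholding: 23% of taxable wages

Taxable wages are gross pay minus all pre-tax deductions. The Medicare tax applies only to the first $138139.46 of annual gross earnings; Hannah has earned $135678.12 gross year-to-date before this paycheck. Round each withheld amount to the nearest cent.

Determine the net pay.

$2303.78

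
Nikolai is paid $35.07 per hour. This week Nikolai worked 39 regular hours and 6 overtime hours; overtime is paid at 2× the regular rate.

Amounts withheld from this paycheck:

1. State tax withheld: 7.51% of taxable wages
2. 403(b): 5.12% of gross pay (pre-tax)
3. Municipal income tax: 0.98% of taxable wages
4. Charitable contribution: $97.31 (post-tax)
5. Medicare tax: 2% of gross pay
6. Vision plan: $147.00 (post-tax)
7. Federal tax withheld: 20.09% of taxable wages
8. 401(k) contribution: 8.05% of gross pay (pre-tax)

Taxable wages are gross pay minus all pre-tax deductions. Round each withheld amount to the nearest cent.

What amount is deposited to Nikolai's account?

Regular pay: 39 × $35.07 = $1,367.73
Overtime pay: 6 × $35.07 × 2 = $420.84
Gross pay = $1,367.73 + $420.84 = $1,788.57
401(k) contribution: $1,788.57 × 0.0805 = $143.98
403(b): $1,788.57 × 0.0512 = $91.57
Pre-tax total = $143.98 + $91.57 = $235.55
Taxable wages = $1,788.57 − $235.55 = $1,553.02
Municipal income tax: $1,553.02 × 0.0098 = $15.22
State tax withheld: $1,553.02 × 0.0751 = $116.63
Federal tax withheld: $1,553.02 × 0.2009 = $312.00
Medicare tax: $1,788.57 × 0.02 = $35.77
Vision plan: $147.00
Charitable contribution: $97.31
Total deductions = $143.98 + $91.57 + $15.22 + $116.63 + $312.00 + $35.77 + $147.00 + $97.31 = $959.48
Net pay = $1,788.57 − $959.48 = $829.09

$829.09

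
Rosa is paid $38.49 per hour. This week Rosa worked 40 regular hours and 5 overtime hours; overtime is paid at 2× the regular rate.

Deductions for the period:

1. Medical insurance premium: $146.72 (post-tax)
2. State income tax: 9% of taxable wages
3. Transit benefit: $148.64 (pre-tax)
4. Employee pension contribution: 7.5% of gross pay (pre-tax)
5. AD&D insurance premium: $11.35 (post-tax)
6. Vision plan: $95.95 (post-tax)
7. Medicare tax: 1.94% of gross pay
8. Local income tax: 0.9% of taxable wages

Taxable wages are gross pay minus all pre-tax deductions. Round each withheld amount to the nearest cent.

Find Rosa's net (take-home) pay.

Regular pay: 40 × $38.49 = $1539.60
Overtime pay: 5 × $38.49 × 2 = $384.90
Gross pay = $1539.60 + $384.90 = $1924.50
Transit benefit: $148.64
Employee pension contribution: $1924.50 × 0.075 = $144.34
Pre-tax total = $148.64 + $144.34 = $292.98
Taxable wages = $1924.50 − $292.98 = $1631.52
State income tax: $1631.52 × 0.09 = $146.84
Local income tax: $1631.52 × 0.009 = $14.68
Medicare tax: $1924.50 × 0.0194 = $37.34
Vision plan: $95.95
Medical insurance premium: $146.72
AD&D insurance premium: $11.35
Total deductions = $148.64 + $144.34 + $146.84 + $14.68 + $37.34 + $95.95 + $146.72 + $11.35 = $745.86
Net pay = $1924.50 − $745.86 = $1178.64

$1178.64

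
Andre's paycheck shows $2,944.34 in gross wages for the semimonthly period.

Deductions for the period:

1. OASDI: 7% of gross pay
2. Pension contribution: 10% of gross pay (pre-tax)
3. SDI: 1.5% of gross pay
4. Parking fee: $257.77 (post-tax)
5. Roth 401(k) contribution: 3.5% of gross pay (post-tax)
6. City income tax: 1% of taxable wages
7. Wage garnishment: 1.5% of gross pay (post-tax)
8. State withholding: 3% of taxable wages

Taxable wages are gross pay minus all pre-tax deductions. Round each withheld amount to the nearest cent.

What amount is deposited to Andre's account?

Pension contribution: $2,944.34 × 0.1 = $294.43
Taxable wages = $2,944.34 − $294.43 = $2,649.91
City income tax: $2,649.91 × 0.01 = $26.50
State withholding: $2,649.91 × 0.03 = $79.50
OASDI: $2,944.34 × 0.07 = $206.10
SDI: $2,944.34 × 0.015 = $44.17
Roth 401(k) contribution: $2,944.34 × 0.035 = $103.05
Parking fee: $257.77
Wage garnishment: $2,944.34 × 0.015 = $44.17
Total deductions = $294.43 + $26.50 + $79.50 + $206.10 + $44.17 + $103.05 + $257.77 + $44.17 = $1,055.69
Net pay = $2,944.34 − $1,055.69 = $1,888.65

$1,888.65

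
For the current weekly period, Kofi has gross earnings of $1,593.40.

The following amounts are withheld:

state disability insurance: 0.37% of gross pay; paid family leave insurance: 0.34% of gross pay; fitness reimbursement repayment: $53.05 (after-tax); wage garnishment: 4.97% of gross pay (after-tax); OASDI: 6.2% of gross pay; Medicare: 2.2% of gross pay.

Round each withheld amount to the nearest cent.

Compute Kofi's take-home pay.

$1,316.00

Medicare: $1,593.40 × 0.022 = $35.05
Paid family leave insurance: $1,593.40 × 0.0034 = $5.42
State disability insurance: $1,593.40 × 0.0037 = $5.90
OASDI: $1,593.40 × 0.062 = $98.79
Fitness reimbursement repayment: $53.05
Wage garnishment: $1,593.40 × 0.0497 = $79.19
Total deductions = $35.05 + $5.42 + $5.90 + $98.79 + $53.05 + $79.19 = $277.40
Net pay = $1,593.40 − $277.40 = $1,316.00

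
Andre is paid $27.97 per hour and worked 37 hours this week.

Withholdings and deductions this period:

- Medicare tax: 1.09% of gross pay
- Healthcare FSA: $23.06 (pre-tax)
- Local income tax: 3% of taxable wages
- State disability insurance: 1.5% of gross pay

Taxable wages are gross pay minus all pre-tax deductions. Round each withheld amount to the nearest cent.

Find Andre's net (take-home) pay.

$954.68

Gross pay: 37 × $27.97 = $1034.89
Healthcare FSA: $23.06
Taxable wages = $1034.89 − $23.06 = $1011.83
Local income tax: $1011.83 × 0.03 = $30.35
Medicare tax: $1034.89 × 0.0109 = $11.28
State disability insurance: $1034.89 × 0.015 = $15.52
Total deductions = $23.06 + $30.35 + $11.28 + $15.52 = $80.21
Net pay = $1034.89 − $80.21 = $954.68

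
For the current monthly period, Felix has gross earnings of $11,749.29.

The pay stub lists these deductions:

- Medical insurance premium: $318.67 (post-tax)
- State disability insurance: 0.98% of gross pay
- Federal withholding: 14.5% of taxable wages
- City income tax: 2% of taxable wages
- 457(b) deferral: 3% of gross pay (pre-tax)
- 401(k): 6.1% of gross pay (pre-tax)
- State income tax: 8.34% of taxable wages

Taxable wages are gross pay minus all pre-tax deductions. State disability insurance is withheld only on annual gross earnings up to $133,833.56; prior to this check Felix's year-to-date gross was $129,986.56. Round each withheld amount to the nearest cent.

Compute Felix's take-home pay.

457(b) deferral: $11,749.29 × 0.03 = $352.48
401(k): $11,749.29 × 0.061 = $716.71
Pre-tax total = $352.48 + $716.71 = $1,069.19
Taxable wages = $11,749.29 − $1,069.19 = $10,680.10
State income tax: $10,680.10 × 0.0834 = $890.72
City income tax: $10,680.10 × 0.02 = $213.60
Federal withholding: $10,680.10 × 0.145 = $1,548.61
State disability insurance: only $133,833.56 − $129,986.56 = $3,847.00 of this check is subject → $3,847.00 × 0.0098 = $37.70
Medical insurance premium: $318.67
Total deductions = $352.48 + $716.71 + $890.72 + $213.60 + $1,548.61 + $37.70 + $318.67 = $4,078.49
Net pay = $11,749.29 − $4,078.49 = $7,670.80

$7,670.80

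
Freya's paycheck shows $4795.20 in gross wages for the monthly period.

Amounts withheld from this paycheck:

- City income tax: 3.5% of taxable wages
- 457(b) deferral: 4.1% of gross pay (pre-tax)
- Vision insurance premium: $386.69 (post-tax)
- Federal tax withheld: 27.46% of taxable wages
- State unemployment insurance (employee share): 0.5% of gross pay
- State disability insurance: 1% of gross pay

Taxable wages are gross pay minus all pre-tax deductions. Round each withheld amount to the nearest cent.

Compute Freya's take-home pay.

457(b) deferral: $4795.20 × 0.041 = $196.60
Taxable wages = $4795.20 − $196.60 = $4598.60
Federal tax withheld: $4598.60 × 0.2746 = $1262.78
City income tax: $4598.60 × 0.035 = $160.95
State disability insurance: $4795.20 × 0.01 = $47.95
State unemployment insurance (employee share): $4795.20 × 0.005 = $23.98
Vision insurance premium: $386.69
Total deductions = $196.60 + $1262.78 + $160.95 + $47.95 + $23.98 + $386.69 = $2078.95
Net pay = $4795.20 − $2078.95 = $2716.25

$2716.25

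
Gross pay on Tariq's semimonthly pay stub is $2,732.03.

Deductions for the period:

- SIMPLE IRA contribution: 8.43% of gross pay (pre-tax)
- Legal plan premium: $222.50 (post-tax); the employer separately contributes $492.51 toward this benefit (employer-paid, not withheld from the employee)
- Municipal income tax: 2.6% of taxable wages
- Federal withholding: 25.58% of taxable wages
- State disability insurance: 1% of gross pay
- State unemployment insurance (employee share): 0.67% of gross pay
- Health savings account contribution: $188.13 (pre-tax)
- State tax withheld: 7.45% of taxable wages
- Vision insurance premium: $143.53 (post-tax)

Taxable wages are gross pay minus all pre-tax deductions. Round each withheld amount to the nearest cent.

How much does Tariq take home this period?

SIMPLE IRA contribution: $2,732.03 × 0.0843 = $230.31
Health savings account contribution: $188.13
Pre-tax total = $230.31 + $188.13 = $418.44
Taxable wages = $2,732.03 − $418.44 = $2,313.59
Federal withholding: $2,313.59 × 0.2558 = $591.82
State tax withheld: $2,313.59 × 0.0745 = $172.36
Municipal income tax: $2,313.59 × 0.026 = $60.15
State unemployment insurance (employee share): $2,732.03 × 0.0067 = $18.30
State disability insurance: $2,732.03 × 0.01 = $27.32
Vision insurance premium: $143.53
Legal plan premium: $222.50
(Employer's $492.51 toward legal plan premium is not withheld from the employee.)
Total deductions = $230.31 + $188.13 + $591.82 + $172.36 + $60.15 + $18.30 + $27.32 + $143.53 + $222.50 = $1,654.42
Net pay = $2,732.03 − $1,654.42 = $1,077.61

$1,077.61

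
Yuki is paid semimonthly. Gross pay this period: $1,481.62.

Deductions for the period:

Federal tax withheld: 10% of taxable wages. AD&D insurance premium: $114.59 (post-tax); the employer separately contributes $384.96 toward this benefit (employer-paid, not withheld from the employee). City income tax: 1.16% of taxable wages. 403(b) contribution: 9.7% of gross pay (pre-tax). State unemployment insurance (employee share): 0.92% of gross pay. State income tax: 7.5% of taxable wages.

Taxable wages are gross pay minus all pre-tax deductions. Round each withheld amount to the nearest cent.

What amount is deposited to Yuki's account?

$960.03

403(b) contribution: $1,481.62 × 0.097 = $143.72
Taxable wages = $1,481.62 − $143.72 = $1,337.90
State income tax: $1,337.90 × 0.075 = $100.34
City income tax: $1,337.90 × 0.0116 = $15.52
Federal tax withheld: $1,337.90 × 0.1 = $133.79
State unemployment insurance (employee share): $1,481.62 × 0.0092 = $13.63
AD&D insurance premium: $114.59
(Employer's $384.96 toward AD&D insurance premium is not withheld from the employee.)
Total deductions = $143.72 + $100.34 + $15.52 + $133.79 + $13.63 + $114.59 = $521.59
Net pay = $1,481.62 − $521.59 = $960.03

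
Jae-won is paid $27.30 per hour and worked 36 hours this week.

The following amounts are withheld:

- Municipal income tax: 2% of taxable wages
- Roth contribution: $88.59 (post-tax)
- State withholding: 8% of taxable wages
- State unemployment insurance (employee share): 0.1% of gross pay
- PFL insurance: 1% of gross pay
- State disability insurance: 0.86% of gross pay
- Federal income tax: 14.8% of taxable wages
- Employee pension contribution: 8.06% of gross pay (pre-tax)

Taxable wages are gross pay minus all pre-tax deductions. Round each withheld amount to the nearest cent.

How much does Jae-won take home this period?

Gross pay: 36 × $27.30 = $982.80
Employee pension contribution: $982.80 × 0.0806 = $79.21
Taxable wages = $982.80 − $79.21 = $903.59
Municipal income tax: $903.59 × 0.02 = $18.07
Federal income tax: $903.59 × 0.148 = $133.73
State withholding: $903.59 × 0.08 = $72.29
State unemployment insurance (employee share): $982.80 × 0.001 = $0.98
PFL insurance: $982.80 × 0.01 = $9.83
State disability insurance: $982.80 × 0.0086 = $8.45
Roth contribution: $88.59
Total deductions = $79.21 + $18.07 + $133.73 + $72.29 + $0.98 + $9.83 + $8.45 + $88.59 = $411.15
Net pay = $982.80 − $411.15 = $571.65

$571.65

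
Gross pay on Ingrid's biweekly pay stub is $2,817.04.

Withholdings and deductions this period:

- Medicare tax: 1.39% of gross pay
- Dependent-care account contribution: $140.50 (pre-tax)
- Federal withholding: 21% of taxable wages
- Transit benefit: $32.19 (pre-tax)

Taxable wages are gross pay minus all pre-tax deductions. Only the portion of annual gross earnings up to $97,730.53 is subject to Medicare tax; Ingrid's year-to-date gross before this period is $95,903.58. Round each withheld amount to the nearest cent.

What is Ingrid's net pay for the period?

$2,063.65

Transit benefit: $32.19
Dependent-care account contribution: $140.50
Pre-tax total = $32.19 + $140.50 = $172.69
Taxable wages = $2,817.04 − $172.69 = $2,644.35
Federal withholding: $2,644.35 × 0.21 = $555.31
Medicare tax: only $97,730.53 − $95,903.58 = $1,826.95 of this check is subject → $1,826.95 × 0.0139 = $25.39
Total deductions = $32.19 + $140.50 + $555.31 + $25.39 = $753.39
Net pay = $2,817.04 − $753.39 = $2,063.65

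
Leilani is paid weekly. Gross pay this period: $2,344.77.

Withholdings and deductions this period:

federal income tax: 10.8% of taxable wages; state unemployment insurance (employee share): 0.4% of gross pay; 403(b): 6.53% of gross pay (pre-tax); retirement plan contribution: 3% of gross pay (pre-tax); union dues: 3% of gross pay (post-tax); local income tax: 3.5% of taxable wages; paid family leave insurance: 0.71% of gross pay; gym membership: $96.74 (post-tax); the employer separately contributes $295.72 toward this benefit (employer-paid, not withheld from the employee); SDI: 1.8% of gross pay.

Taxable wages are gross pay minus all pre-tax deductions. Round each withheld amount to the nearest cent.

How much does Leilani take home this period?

$1,582.65

Retirement plan contribution: $2,344.77 × 0.03 = $70.34
403(b): $2,344.77 × 0.0653 = $153.11
Pre-tax total = $70.34 + $153.11 = $223.45
Taxable wages = $2,344.77 − $223.45 = $2,121.32
Local income tax: $2,121.32 × 0.035 = $74.25
Federal income tax: $2,121.32 × 0.108 = $229.10
State unemployment insurance (employee share): $2,344.77 × 0.004 = $9.38
SDI: $2,344.77 × 0.018 = $42.21
Paid family leave insurance: $2,344.77 × 0.0071 = $16.65
Gym membership: $96.74
Union dues: $2,344.77 × 0.03 = $70.34
(Employer's $295.72 toward gym membership is not withheld from the employee.)
Total deductions = $70.34 + $153.11 + $74.25 + $229.10 + $9.38 + $42.21 + $16.65 + $96.74 + $70.34 = $762.12
Net pay = $2,344.77 − $762.12 = $1,582.65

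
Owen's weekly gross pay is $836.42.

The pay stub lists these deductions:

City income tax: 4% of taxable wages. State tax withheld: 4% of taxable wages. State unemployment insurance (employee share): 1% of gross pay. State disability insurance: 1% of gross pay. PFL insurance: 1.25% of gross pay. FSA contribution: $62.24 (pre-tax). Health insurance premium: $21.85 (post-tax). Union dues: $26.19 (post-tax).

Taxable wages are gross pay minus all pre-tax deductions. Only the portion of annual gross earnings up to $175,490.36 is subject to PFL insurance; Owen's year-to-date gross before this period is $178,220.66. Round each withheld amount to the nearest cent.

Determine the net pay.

$647.48

FSA contribution: $62.24
Taxable wages = $836.42 − $62.24 = $774.18
City income tax: $774.18 × 0.04 = $30.97
State tax withheld: $774.18 × 0.04 = $30.97
PFL insurance: annual cap $175,490.36 already reached (YTD $178,220.66), so $0.00
State disability insurance: $836.42 × 0.01 = $8.36
State unemployment insurance (employee share): $836.42 × 0.01 = $8.36
Health insurance premium: $21.85
Union dues: $26.19
Total deductions = $62.24 + $30.97 + $30.97 + $0.00 + $8.36 + $8.36 + $21.85 + $26.19 = $188.94
Net pay = $836.42 − $188.94 = $647.48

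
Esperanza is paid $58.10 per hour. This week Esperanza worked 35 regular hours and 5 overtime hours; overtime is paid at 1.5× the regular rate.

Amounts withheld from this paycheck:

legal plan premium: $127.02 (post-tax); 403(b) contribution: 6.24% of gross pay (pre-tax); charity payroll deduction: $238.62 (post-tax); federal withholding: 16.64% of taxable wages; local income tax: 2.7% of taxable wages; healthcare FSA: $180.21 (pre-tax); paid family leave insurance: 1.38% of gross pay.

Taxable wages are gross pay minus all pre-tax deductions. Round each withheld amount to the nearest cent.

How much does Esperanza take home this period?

$1,322.34

Regular pay: 35 × $58.10 = $2,033.50
Overtime pay: 5 × $58.10 × 1.5 = $435.75
Gross pay = $2,033.50 + $435.75 = $2,469.25
403(b) contribution: $2,469.25 × 0.0624 = $154.08
Healthcare FSA: $180.21
Pre-tax total = $154.08 + $180.21 = $334.29
Taxable wages = $2,469.25 − $334.29 = $2,134.96
Local income tax: $2,134.96 × 0.027 = $57.64
Federal withholding: $2,134.96 × 0.1664 = $355.26
Paid family leave insurance: $2,469.25 × 0.0138 = $34.08
Charity payroll deduction: $238.62
Legal plan premium: $127.02
Total deductions = $154.08 + $180.21 + $57.64 + $355.26 + $34.08 + $238.62 + $127.02 = $1,146.91
Net pay = $2,469.25 − $1,146.91 = $1,322.34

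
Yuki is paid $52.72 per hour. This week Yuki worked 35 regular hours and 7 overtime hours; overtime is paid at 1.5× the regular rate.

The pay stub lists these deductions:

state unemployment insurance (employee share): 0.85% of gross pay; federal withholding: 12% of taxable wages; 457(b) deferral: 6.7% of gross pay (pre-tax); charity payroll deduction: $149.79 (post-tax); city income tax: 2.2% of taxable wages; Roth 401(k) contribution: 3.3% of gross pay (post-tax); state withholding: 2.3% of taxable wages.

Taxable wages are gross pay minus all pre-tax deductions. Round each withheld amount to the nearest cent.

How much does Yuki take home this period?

$1619.43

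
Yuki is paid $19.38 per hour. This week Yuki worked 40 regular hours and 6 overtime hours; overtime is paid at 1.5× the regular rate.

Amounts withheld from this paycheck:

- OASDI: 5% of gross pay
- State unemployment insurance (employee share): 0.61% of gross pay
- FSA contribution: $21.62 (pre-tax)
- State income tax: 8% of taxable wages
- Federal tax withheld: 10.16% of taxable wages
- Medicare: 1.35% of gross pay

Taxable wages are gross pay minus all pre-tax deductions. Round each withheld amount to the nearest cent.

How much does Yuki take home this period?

Regular pay: 40 × $19.38 = $775.20
Overtime pay: 6 × $19.38 × 1.5 = $174.42
Gross pay = $775.20 + $174.42 = $949.62
FSA contribution: $21.62
Taxable wages = $949.62 − $21.62 = $928.00
State income tax: $928.00 × 0.08 = $74.24
Federal tax withheld: $928.00 × 0.1016 = $94.28
Medicare: $949.62 × 0.0135 = $12.82
OASDI: $949.62 × 0.05 = $47.48
State unemployment insurance (employee share): $949.62 × 0.0061 = $5.79
Total deductions = $21.62 + $74.24 + $94.28 + $12.82 + $47.48 + $5.79 = $256.23
Net pay = $949.62 − $256.23 = $693.39

$693.39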